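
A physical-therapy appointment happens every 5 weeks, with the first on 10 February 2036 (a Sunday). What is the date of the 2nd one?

16 March 2036

The 2nd occurrence is 1 interval after the first: 1 × 35 = 35 days after 10 February 2036.
February has 29 days — 19 days to the end of February leaves 16.
16 days into March → 16 March 2036.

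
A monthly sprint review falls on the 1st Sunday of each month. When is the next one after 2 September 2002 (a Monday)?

September 2002 starts on a Sunday, so its 1st Sunday is 1 September 2002.
That is not after 2 September 2002, so look at October 2002.
October 2002 starts on a Tuesday, so its 1st Sunday is 6 October 2002 (5 days in).

6 October 2002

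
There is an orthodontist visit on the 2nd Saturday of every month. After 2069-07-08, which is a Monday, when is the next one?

July 2069 starts on a Monday; its first Saturday is the 6th, so the 2nd Saturday is the 13th — 2069-07-13.
2069-07-13 is after 2069-07-08, so that is the next one.

2069-07-13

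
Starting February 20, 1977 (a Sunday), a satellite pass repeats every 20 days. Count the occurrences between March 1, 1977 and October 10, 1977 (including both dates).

Occurrences land 20·i days after February 20, 1977 for i = 0, 1, 2, …
March 1, 1977 is 9 days after the start; 9 ÷ 20 = 0 remainder 9; since the remainder is 9, round up to i = 1. First occurrence in the window: #2 on March 12, 1977 (1×20 = 20 days in).
October 10, 1977 is 232 days after the start; 232 ÷ 20 = 11 remainder 12. Last occurrence in the window: #12 on September 28, 1977.
Occurrences #2 through #12: 11 in total.

11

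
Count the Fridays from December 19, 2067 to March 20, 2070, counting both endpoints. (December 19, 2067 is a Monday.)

117

December 19, 2067 is a Monday; the first Friday on or after it is December 23, 2067 (4 days later).
From December 23, 2067 to March 20, 2070: 8 + 366 + 365 + 79 = 818 days (rest of 2067, 2068, 2069, to March 20, 2070 in 2070).
818 ÷ 7 = 116 full weeks with remainder 6, so 116 more Fridays after the first → 117.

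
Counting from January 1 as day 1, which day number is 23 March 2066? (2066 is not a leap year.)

82

Days in months before March: 31 + 28 = 59.
Plus 23 days into March → day 82.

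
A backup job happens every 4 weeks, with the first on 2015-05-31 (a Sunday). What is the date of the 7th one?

The 7th occurrence is 6 intervals after the first: 6 × 28 = 168 days after 2015-05-31.
May has 31 days — 0 days to the end of May leaves 168.
June has 30 days (138 left).
July has 31 days (107 left).
August has 31 days (76 left).
September has 30 days (46 left).
October has 31 days (15 left).
15 days into November → 2015-11-15.

2015-11-15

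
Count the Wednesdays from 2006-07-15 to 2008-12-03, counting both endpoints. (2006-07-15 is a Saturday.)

2006-07-15 is a Saturday; the first Wednesday on or after it is 2006-07-19 (4 days later).
From 2006-07-19 to 2008-12-03: 165 + 365 + 338 = 868 days (rest of 2006, 2007, to 2008-12-03 in 2008).
868 ÷ 7 = 124 full weeks with remainder 0, so 124 more Wednesdays after the first → 125.

125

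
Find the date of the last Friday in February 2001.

23 February 2001

February 2001 begins on a Thursday, so the first Friday is February 2 (1 day later).
February 2001 has 28 days. Adding weeks: 2, 9, 16, 23 — the last one ≤ 28 is the 23rd.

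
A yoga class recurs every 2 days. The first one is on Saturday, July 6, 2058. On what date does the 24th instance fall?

The 24th occurrence is 23 intervals after the first: 23 × 2 = 46 days after July 6, 2058.
July has 31 days — 25 days to the end of July leaves 21.
21 days into August → August 21, 2058.

August 21, 2058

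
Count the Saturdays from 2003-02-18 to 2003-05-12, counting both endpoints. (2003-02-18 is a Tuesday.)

12

2003-02-18 is a Tuesday; the first Saturday on or after it is 2003-02-22 (4 days later).
From 2003-02-22 to 2003-05-12: 6 + 31 + 30 + 12 = 79 days (rest of February, March, April, May).
79 ÷ 7 = 11 full weeks with remainder 2, so 11 more Saturdays after the first → 12.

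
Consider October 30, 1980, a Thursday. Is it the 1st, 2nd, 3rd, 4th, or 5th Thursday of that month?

Day 30 falls in week ⌈30/7⌉ of the month.
Days 1–7 hold the 1st Thursday, 8–14 the 2nd, 15–21 the 3rd, 22–28 the 4th, 29–31 the 5th.
30 is in the range for the 5th.

5th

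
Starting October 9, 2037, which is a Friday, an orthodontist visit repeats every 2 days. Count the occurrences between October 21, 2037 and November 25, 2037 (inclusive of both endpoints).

18

Occurrences land 2·i days after October 9, 2037 for i = 0, 1, 2, …
October 21, 2037 is 12 days after the start; 12 ÷ 2 = 6 remainder 0. First occurrence in the window: #7 on October 21, 2037 (6×2 = 12 days in).
November 25, 2037 is 47 days after the start; 47 ÷ 2 = 23 remainder 1. Last occurrence in the window: #24 on November 24, 2037.
Occurrences #7 through #24: 18 in total.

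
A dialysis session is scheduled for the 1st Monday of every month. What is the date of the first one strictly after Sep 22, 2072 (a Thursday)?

Sep 2072 starts on a Thursday, so its 1st Monday is Sep 5, 2072 (4 days in).
That is not after Sep 22, 2072, so look at Oct 2072.
Oct 2072 starts on a Saturday, so its 1st Monday is Oct 3, 2072 (2 days in).

Oct 3, 2072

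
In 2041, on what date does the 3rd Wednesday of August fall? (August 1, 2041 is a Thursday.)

21 August 2041

August 2041 begins on a Thursday, so the first Wednesday is August 7 (6 days later).
The 3rd Wednesday is 2 weeks later: 7 + 14 = 21.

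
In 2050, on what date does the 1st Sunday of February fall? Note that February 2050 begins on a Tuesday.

2050-02-06

February 2050 begins on a Tuesday, so the first Sunday is February 6 (5 days later).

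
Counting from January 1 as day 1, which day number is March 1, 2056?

61

Days in months before March: 31 + 29 = 60.
Plus 1 day into March → day 61.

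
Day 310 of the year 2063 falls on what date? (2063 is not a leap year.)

Nov 6, 2063

Jan has 31 days (310 − 31 = 279 remain).
Feb has 28 days (279 − 28 = 251 remain).
Mar has 31 days (251 − 31 = 220 remain).
Apr has 30 days (220 − 30 = 190 remain).
May has 31 days (190 − 31 = 159 remain).
Jun has 30 days (159 − 30 = 129 remain).
Jul has 31 days (129 − 31 = 98 remain).
Aug has 31 days (98 − 31 = 67 remain).
Sep has 30 days (67 − 30 = 37 remain).
Oct has 31 days (37 − 31 = 6 remain).
6 into Nov → Nov 6.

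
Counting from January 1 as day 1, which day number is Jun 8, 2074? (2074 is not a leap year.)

Days in months before Jun: 31 + 28 + 31 + 30 + 31 = 151.
Plus 8 days into Jun → day 159.

159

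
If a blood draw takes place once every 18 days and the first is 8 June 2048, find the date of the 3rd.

The 3rd occurrence is 2 intervals after the first: 2 × 18 = 36 days after 8 June 2048.
June has 30 days — 22 days to the end of June leaves 14.
14 days into July → 14 July 2048.

14 July 2048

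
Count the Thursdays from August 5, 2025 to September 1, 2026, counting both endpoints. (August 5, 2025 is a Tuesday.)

August 5, 2025 is a Tuesday; the first Thursday on or after it is August 7, 2025 (2 days later).
From August 7, 2025 to September 1, 2026: 146 + 244 = 390 days (rest of 2025, to September 1, 2026 in 2026).
390 ÷ 7 = 55 full weeks with remainder 5, so 55 more Thursdays after the first → 56.

56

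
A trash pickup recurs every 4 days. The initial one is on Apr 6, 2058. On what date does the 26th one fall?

Jul 15, 2058

The 26th occurrence is 25 intervals after the first: 25 × 4 = 100 days after Apr 6, 2058.
Apr has 30 days — 24 days to the end of Apr leaves 76.
May has 31 days (45 left).
Jun has 30 days (15 left).
15 days into Jul → Jul 15, 2058.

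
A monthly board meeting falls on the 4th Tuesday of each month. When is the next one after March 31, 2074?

March 2074 starts on a Thursday; its first Tuesday is the 6th, so the 4th Tuesday is the 27th — March 27, 2074.
That is not after March 31, 2074, so look at April 2074.
April 2074 starts on a Sunday; its first Tuesday is the 3rd, so the 4th Tuesday is the 24th — April 24, 2074.

April 24, 2074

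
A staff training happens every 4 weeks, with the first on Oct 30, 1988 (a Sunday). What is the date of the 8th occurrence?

The 8th occurrence is 7 intervals after the first: 7 × 28 = 196 days after Oct 30, 1988.
Oct has 31 days — 1 day to the end of Oct leaves 195.
Nov has 30 days (165 left).
Dec has 31 days (134 left).
Jan has 31 days (103 left).
Feb has 28 days (75 left).
Mar has 31 days (44 left).
Apr has 30 days (14 left).
14 days into May → May 14, 1989.

May 14, 1989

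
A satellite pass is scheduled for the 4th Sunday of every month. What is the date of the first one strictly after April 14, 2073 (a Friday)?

April 23, 2073

April 2073 starts on a Saturday; its first Sunday is the 2nd, so the 4th Sunday is the 23rd — April 23, 2073.
April 23, 2073 is after April 14, 2073, so that is the next one.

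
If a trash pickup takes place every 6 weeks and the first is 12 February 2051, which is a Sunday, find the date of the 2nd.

26 March 2051

The 2nd occurrence is 1 interval after the first: 1 × 42 = 42 days after 12 February 2051.
February has 28 days — 16 days to the end of February leaves 26.
26 days into March → 26 March 2051.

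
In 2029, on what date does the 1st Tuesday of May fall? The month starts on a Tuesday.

May 2029 begins on a Tuesday, so the first Tuesday is May 1.

May 1, 2029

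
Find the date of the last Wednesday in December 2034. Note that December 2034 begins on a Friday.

2034-12-27

December 2034 begins on a Friday, so the first Wednesday is December 6 (5 days later).
December 2034 has 31 days. Adding weeks: 6, 13, 20, 27 — the last one ≤ 31 is the 27th.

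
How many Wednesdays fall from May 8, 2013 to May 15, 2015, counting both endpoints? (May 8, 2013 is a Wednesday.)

106

May 8, 2013 is a Wednesday; the first Wednesday on or after it is May 8, 2013.
From May 8, 2013 to May 15, 2015: 237 + 365 + 135 = 737 days (rest of 2013, 2014, to May 15, 2015 in 2015).
737 ÷ 7 = 105 full weeks with remainder 2, so 105 more Wednesdays after the first → 106.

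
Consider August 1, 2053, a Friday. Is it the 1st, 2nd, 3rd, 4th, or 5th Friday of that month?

1st

Day 1 falls in week ⌈1/7⌉ of the month.
Days 1–7 hold the 1st Friday, 8–14 the 2nd, 15–21 the 3rd, 22–28 the 4th, 29–31 the 5th.
1 is in the range for the 1st.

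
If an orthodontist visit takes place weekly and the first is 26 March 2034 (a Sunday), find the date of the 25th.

10 September 2034

The 25th occurrence is 24 intervals after the first: 24 × 7 = 168 days after 26 March 2034.
March has 31 days — 5 days to the end of March leaves 163.
April has 30 days (133 left).
May has 31 days (102 left).
June has 30 days (72 left).
July has 31 days (41 left).
August has 31 days (10 left).
10 days into September → 10 September 2034.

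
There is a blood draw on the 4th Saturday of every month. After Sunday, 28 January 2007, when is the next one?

24 February 2007

January 2007 starts on a Monday; its first Saturday is the 6th, so the 4th Saturday is the 27th — 27 January 2007.
That is not after 28 January 2007, so look at February 2007.
February 2007 starts on a Thursday; its first Saturday is the 3rd, so the 4th Saturday is the 24th — 24 February 2007.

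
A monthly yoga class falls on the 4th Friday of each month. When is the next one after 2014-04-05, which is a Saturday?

April 2014 starts on a Tuesday; its first Friday is the 4th, so the 4th Friday is the 25th — 2014-04-25.
2014-04-25 is after 2014-04-05, so that is the next one.

2014-04-25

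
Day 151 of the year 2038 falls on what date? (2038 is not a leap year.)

May 31, 2038

Jan has 31 days (151 − 31 = 120 remain).
Feb has 28 days (120 − 28 = 92 remain).
Mar has 31 days (92 − 31 = 61 remain).
Apr has 30 days (61 − 30 = 31 remain).
31 into May → May 31.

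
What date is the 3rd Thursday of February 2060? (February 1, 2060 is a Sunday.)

February 19, 2060

February 2060 begins on a Sunday, so the first Thursday is February 5 (4 days later).
The 3rd Thursday is 2 weeks later: 5 + 14 = 19.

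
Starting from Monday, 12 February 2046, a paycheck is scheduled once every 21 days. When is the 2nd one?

5 March 2046

The 2nd occurrence is 1 interval after the first: 1 × 21 = 21 days after 12 February 2046.
February has 28 days — 16 days to the end of February leaves 5.
5 days into March → 5 March 2046.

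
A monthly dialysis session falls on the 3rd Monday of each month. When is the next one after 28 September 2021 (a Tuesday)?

18 October 2021

September 2021 starts on a Wednesday; its first Monday is the 6th, so the 3rd Monday is the 20th — 20 September 2021.
That is not after 28 September 2021, so look at October 2021.
October 2021 starts on a Friday; its first Monday is the 4th, so the 3rd Monday is the 18th — 18 October 2021.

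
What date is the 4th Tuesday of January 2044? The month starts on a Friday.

2044-01-26

January 2044 begins on a Friday, so the first Tuesday is January 5 (4 days later).
The 4th Tuesday is 3 weeks later: 5 + 21 = 26.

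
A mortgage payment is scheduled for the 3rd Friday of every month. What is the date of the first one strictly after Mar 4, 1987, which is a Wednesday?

Mar 20, 1987

Mar 1987 starts on a Sunday; its first Friday is the 6th, so the 3rd Friday is the 20th — Mar 20, 1987.
Mar 20, 1987 is after Mar 4, 1987, so that is the next one.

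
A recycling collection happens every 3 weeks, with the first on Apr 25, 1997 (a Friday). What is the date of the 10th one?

The 10th occurrence is 9 intervals after the first: 9 × 21 = 189 days after Apr 25, 1997.
Apr has 30 days — 5 days to the end of Apr leaves 184.
May has 31 days (153 left).
Jun has 30 days (123 left).
Jul has 31 days (92 left).
Aug has 31 days (61 left).
Sep has 30 days (31 left).
31 days into Oct → Oct 31, 1997.

Oct 31, 1997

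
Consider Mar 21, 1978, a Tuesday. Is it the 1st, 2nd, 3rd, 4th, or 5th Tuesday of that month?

Day 21 falls in week ⌈21/7⌉ of the month.
Days 1–7 hold the 1st Tuesday, 8–14 the 2nd, 15–21 the 3rd, 22–28 the 4th, 29–31 the 5th.
21 is in the range for the 3rd.

3rd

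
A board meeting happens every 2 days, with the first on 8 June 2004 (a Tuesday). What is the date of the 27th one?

30 July 2004

The 27th occurrence is 26 intervals after the first: 26 × 2 = 52 days after 8 June 2004.
June has 30 days — 22 days to the end of June leaves 30.
30 days into July → 30 July 2004.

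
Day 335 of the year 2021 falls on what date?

Dec 1, 2021

Jan has 31 days (335 − 31 = 304 remain).
Feb has 28 days (304 − 28 = 276 remain).
Mar has 31 days (276 − 31 = 245 remain).
Apr has 30 days (245 − 30 = 215 remain).
May has 31 days (215 − 31 = 184 remain).
Jun has 30 days (184 − 30 = 154 remain).
Jul has 31 days (154 − 31 = 123 remain).
Aug has 31 days (123 − 31 = 92 remain).
Sep has 30 days (92 − 30 = 62 remain).
Oct has 31 days (62 − 31 = 31 remain).
Nov has 30 days (31 − 30 = 1 remain).
1 into Dec → Dec 1.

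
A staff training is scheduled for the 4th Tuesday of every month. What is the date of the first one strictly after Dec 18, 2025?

Dec 23, 2025

Dec 2025 starts on a Monday; its first Tuesday is the 2nd, so the 4th Tuesday is the 23rd — Dec 23, 2025.
Dec 23, 2025 is after Dec 18, 2025, so that is the next one.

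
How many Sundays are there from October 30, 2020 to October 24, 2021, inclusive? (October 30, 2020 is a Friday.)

October 30, 2020 is a Friday; the first Sunday on or after it is November 1, 2020 (2 days later).
From November 1, 2020 to October 24, 2021: 60 + 297 = 357 days (rest of 2020, to October 24, 2021 in 2021).
357 ÷ 7 = 51 full weeks with remainder 0, so 51 more Sundays after the first → 52.

52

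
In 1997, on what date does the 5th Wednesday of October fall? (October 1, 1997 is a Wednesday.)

October 1997 begins on a Wednesday, so the first Wednesday is October 1.
The 5th Wednesday is 4 weeks later: 1 + 28 = 29.

1997-10-29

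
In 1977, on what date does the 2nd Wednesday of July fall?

13 July 1977

The first Wednesday of July 1977 is July 6.
The 2nd Wednesday is 1 weeks later: 6 + 7 = 13.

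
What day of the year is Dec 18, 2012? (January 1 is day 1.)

Days in months before Dec: 31 + 29 + 31 + 30 + 31 + 30 + 31 + 31 + 30 + 31 + 30 = 335.
Plus 18 days into Dec → day 353.

353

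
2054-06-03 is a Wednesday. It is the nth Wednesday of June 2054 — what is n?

1st

Day 3 falls in week ⌈3/7⌉ of the month.
Days 1–7 hold the 1st Wednesday, 8–14 the 2nd, 15–21 the 3rd, 22–28 the 4th, 29–31 the 5th.
3 is in the range for the 1st.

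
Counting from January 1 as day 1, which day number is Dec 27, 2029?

361

Days in months before Dec: 31 + 28 + 31 + 30 + 31 + 30 + 31 + 31 + 30 + 31 + 30 = 334.
Plus 27 days into Dec → day 361.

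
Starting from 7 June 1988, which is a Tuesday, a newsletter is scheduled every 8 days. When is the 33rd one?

18 February 1989

The 33rd occurrence is 32 intervals after the first: 32 × 8 = 256 days after 7 June 1988.
June has 30 days — 23 days to the end of June leaves 233.
July has 31 days (202 left).
August has 31 days (171 left).
September has 30 days (141 left).
October has 31 days (110 left).
November has 30 days (80 left).
December has 31 days (49 left).
January has 31 days (18 left).
18 days into February → 18 February 1989.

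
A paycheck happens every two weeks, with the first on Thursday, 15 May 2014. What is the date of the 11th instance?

The 11th occurrence is 10 intervals after the first: 10 × 14 = 140 days after 15 May 2014.
May has 31 days — 16 days to the end of May leaves 124.
June has 30 days (94 left).
July has 31 days (63 left).
August has 31 days (32 left).
September has 30 days (2 left).
2 days into October → 2 October 2014.

2 October 2014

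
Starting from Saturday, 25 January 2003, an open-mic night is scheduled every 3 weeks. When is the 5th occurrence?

The 5th occurrence is 4 intervals after the first: 4 × 21 = 84 days after 25 January 2003.
January has 31 days — 6 days to the end of January leaves 78.
February has 28 days (50 left).
March has 31 days (19 left).
19 days into April → 19 April 2003.

19 April 2003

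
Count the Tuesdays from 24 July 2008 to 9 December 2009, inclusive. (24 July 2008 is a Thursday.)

24 July 2008 is a Thursday; the first Tuesday on or after it is 29 July 2008 (5 days later).
From 29 July 2008 to 9 December 2009: 155 + 343 = 498 days (rest of 2008, to 9 December 2009 in 2009).
498 ÷ 7 = 71 full weeks with remainder 1, so 71 more Tuesdays after the first → 72.

72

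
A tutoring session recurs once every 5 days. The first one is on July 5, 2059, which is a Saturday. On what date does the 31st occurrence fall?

The 31st occurrence is 30 intervals after the first: 30 × 5 = 150 days after July 5, 2059.
July has 31 days — 26 days to the end of July leaves 124.
August has 31 days (93 left).
September has 30 days (63 left).
October has 31 days (32 left).
November has 30 days (2 left).
2 days into December → December 2, 2059.

December 2, 2059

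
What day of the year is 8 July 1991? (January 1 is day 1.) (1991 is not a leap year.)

189

Days in months before July: 31 + 28 + 31 + 30 + 31 + 30 = 181.
Plus 8 days into July → day 189.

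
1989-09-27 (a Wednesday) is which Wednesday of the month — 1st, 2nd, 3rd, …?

Day 27 falls in week ⌈27/7⌉ of the month.
Days 1–7 hold the 1st Wednesday, 8–14 the 2nd, 15–21 the 3rd, 22–28 the 4th, 29–31 the 5th.
27 is in the range for the 4th.

4th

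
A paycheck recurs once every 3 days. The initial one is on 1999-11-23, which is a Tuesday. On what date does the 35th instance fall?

2000-03-04

The 35th occurrence is 34 intervals after the first: 34 × 3 = 102 days after 1999-11-23.
November has 30 days — 7 days to the end of November leaves 95.
December has 31 days (64 left).
January has 31 days (33 left).
February has 29 days (4 left).
4 days into March → 2000-03-04.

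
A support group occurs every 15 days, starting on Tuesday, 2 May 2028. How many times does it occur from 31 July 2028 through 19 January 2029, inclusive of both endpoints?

Occurrences land 15·i days after 2 May 2028 for i = 0, 1, 2, …
31 July 2028 is 90 days after the start; 90 ÷ 15 = 6 remainder 0. First occurrence in the window: #7 on 31 July 2028 (6×15 = 90 days in).
19 January 2029 is 262 days after the start; 262 ÷ 15 = 17 remainder 7. Last occurrence in the window: #18 on 12 January 2029.
Occurrences #7 through #18: 12 in total.

12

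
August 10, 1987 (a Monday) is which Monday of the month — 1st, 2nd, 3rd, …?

2nd

Day 10 falls in week ⌈10/7⌉ of the month.
Days 1–7 hold the 1st Monday, 8–14 the 2nd, 15–21 the 3rd, 22–28 the 4th, 29–31 the 5th.
10 is in the range for the 2nd.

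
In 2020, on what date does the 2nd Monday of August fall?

The first Monday of August 2020 is August 3.
The 2nd Monday is 1 weeks later: 3 + 7 = 10.

August 10, 2020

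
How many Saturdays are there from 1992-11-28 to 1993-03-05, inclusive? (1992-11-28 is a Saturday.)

14

1992-11-28 is a Saturday; the first Saturday on or after it is 1992-11-28.
From 1992-11-28 to 1993-03-05: 2 + 31 + 31 + 28 + 5 = 97 days (rest of November, December, January, February, March).
97 ÷ 7 = 13 full weeks with remainder 6, so 13 more Saturdays after the first → 14.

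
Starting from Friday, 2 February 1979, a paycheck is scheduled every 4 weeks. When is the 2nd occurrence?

The 2nd occurrence is 1 interval after the first: 1 × 28 = 28 days after 2 February 1979.
February has 28 days — 26 days to the end of February leaves 2.
2 days into March → 2 March 1979.

2 March 1979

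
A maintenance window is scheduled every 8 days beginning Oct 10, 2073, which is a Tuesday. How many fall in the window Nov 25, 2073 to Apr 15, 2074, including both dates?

Occurrences land 8·i days after Oct 10, 2073 for i = 0, 1, 2, …
Nov 25, 2073 is 46 days after the start; 46 ÷ 8 = 5 remainder 6; since the remainder is 6, round up to i = 6. First occurrence in the window: #7 on Nov 27, 2073 (6×8 = 48 days in).
Apr 15, 2074 is 187 days after the start; 187 ÷ 8 = 23 remainder 3. Last occurrence in the window: #24 on Apr 12, 2074.
Occurrences #7 through #24: 18 in total.

18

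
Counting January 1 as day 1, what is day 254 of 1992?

Jan has 31 days (254 − 31 = 223 remain).
Feb has 29 days (223 − 29 = 194 remain).
Mar has 31 days (194 − 31 = 163 remain).
Apr has 30 days (163 − 30 = 133 remain).
May has 31 days (133 − 31 = 102 remain).
Jun has 30 days (102 − 30 = 72 remain).
Jul has 31 days (72 − 31 = 41 remain).
Aug has 31 days (41 − 31 = 10 remain).
10 into Sep → Sep 10.

Sep 10, 1992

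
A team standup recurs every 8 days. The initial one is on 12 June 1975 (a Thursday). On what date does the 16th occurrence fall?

The 16th occurrence is 15 intervals after the first: 15 × 8 = 120 days after 12 June 1975.
June has 30 days — 18 days to the end of June leaves 102.
July has 31 days (71 left).
August has 31 days (40 left).
September has 30 days (10 left).
10 days into October → 10 October 1975.

10 October 1975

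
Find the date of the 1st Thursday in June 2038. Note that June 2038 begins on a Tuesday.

June 2038 begins on a Tuesday, so the first Thursday is June 3 (2 days later).

2038-06-03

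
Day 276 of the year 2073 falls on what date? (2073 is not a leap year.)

2073-10-03

January has 31 days (276 − 31 = 245 remain).
February has 28 days (245 − 28 = 217 remain).
March has 31 days (217 − 31 = 186 remain).
April has 30 days (186 − 30 = 156 remain).
May has 31 days (156 − 31 = 125 remain).
June has 30 days (125 − 30 = 95 remain).
July has 31 days (95 − 31 = 64 remain).
August has 31 days (64 − 31 = 33 remain).
September has 30 days (33 − 30 = 3 remain).
3 into October → October 3.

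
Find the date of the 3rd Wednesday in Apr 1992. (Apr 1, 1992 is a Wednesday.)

Apr 1992 begins on a Wednesday, so the first Wednesday is Apr 1.
The 3rd Wednesday is 2 weeks later: 1 + 14 = 15.

Apr 15, 1992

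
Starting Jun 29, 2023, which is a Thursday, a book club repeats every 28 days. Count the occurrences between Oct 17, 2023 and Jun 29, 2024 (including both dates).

Occurrences land 28·i days after Jun 29, 2023 for i = 0, 1, 2, …
Oct 17, 2023 is 110 days after the start; 110 ÷ 28 = 3 remainder 26; since the remainder is 26, round up to i = 4. First occurrence in the window: #5 on Oct 19, 2023 (4×28 = 112 days in).
Jun 29, 2024 is 366 days after the start; 366 ÷ 28 = 13 remainder 2. Last occurrence in the window: #14 on Jun 27, 2024.
Occurrences #5 through #14: 10 in total.

10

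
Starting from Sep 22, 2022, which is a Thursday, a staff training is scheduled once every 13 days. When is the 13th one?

The 13th occurrence is 12 intervals after the first: 12 × 13 = 156 days after Sep 22, 2022.
Sep has 30 days — 8 days to the end of Sep leaves 148.
Oct has 31 days (117 left).
Nov has 30 days (87 left).
Dec has 31 days (56 left).
Jan has 31 days (25 left).
25 days into Feb → Feb 25, 2023.

Feb 25, 2023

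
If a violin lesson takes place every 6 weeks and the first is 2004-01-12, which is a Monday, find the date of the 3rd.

The 3rd occurrence is 2 intervals after the first: 2 × 42 = 84 days after 2004-01-12.
January has 31 days — 19 days to the end of January leaves 65.
February has 29 days (36 left).
March has 31 days (5 left).
5 days into April → 2004-04-05.

2004-04-05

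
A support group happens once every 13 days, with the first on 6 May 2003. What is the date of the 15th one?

4 November 2003

The 15th occurrence is 14 intervals after the first: 14 × 13 = 182 days after 6 May 2003.
May has 31 days — 25 days to the end of May leaves 157.
June has 30 days (127 left).
July has 31 days (96 left).
August has 31 days (65 left).
September has 30 days (35 left).
October has 31 days (4 left).
4 days into November → 4 November 2003.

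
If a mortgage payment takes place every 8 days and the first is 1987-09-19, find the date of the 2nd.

The 2nd occurrence is 1 interval after the first: 1 × 8 = 8 days after 1987-09-19.
8 days later is 1987-09-27.

1987-09-27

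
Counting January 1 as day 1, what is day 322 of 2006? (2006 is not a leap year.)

November 18, 2006

January has 31 days (322 − 31 = 291 remain).
February has 28 days (291 − 28 = 263 remain).
March has 31 days (263 − 31 = 232 remain).
April has 30 days (232 − 30 = 202 remain).
May has 31 days (202 − 31 = 171 remain).
June has 30 days (171 − 30 = 141 remain).
July has 31 days (141 − 31 = 110 remain).
August has 31 days (110 − 31 = 79 remain).
September has 30 days (79 − 30 = 49 remain).
October has 31 days (49 − 31 = 18 remain).
18 into November → November 18.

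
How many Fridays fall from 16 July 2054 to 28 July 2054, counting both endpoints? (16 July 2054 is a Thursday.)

16 July 2054 is a Thursday; the first Friday on or after it is 17 July 2054 (1 day later).
From 17 July 2054 to 28 July 2054 is 28 − 17 = 11 days.
11 ÷ 7 = 1 full weeks with remainder 4, so 1 more Fridays after the first → 2.

2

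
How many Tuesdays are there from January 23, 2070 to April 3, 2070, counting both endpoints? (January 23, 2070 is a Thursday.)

10

January 23, 2070 is a Thursday; the first Tuesday on or after it is January 28, 2070 (5 days later).
From January 28, 2070 to April 3, 2070: 3 + 28 + 31 + 3 = 65 days (rest of January, February, March, April).
65 ÷ 7 = 9 full weeks with remainder 2, so 9 more Tuesdays after the first → 10.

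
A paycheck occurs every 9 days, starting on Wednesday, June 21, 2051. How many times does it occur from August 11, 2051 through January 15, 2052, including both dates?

18

Occurrences land 9·i days after June 21, 2051 for i = 0, 1, 2, …
August 11, 2051 is 51 days after the start; 51 ÷ 9 = 5 remainder 6; since the remainder is 6, round up to i = 6. First occurrence in the window: #7 on August 14, 2051 (6×9 = 54 days in).
January 15, 2052 is 208 days after the start; 208 ÷ 9 = 23 remainder 1. Last occurrence in the window: #24 on January 14, 2052.
Occurrences #7 through #24: 18 in total.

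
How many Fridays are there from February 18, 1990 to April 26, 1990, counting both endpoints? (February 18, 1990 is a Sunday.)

9

February 18, 1990 is a Sunday; the first Friday on or after it is February 23, 1990 (5 days later).
From February 23, 1990 to April 26, 1990: 5 + 31 + 26 = 62 days (rest of February, March, April).
62 ÷ 7 = 8 full weeks with remainder 6, so 8 more Fridays after the first → 9.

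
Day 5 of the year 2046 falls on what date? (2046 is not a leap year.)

Jan 5, 2046

5 into Jan → Jan 5.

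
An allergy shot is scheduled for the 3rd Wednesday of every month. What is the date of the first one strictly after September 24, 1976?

September 1976 starts on a Wednesday; its first Wednesday is the 1st, so the 3rd Wednesday is the 15th — September 15, 1976.
That is not after September 24, 1976, so look at October 1976.
October 1976 starts on a Friday; its first Wednesday is the 6th, so the 3rd Wednesday is the 20th — October 20, 1976.

October 20, 1976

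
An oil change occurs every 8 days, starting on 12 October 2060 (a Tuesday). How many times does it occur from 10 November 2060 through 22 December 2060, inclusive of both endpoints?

Occurrences land 8·i days after 12 October 2060 for i = 0, 1, 2, …
10 November 2060 is 29 days after the start; 29 ÷ 8 = 3 remainder 5; since the remainder is 5, round up to i = 4. First occurrence in the window: #5 on 13 November 2060 (4×8 = 32 days in).
22 December 2060 is 71 days after the start; 71 ÷ 8 = 8 remainder 7. Last occurrence in the window: #9 on 15 December 2060.
Occurrences #5 through #9: 5 in total.

5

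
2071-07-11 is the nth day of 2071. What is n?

Days in months before July: 31 + 28 + 31 + 30 + 31 + 30 = 181.
Plus 11 days into July → day 192.

192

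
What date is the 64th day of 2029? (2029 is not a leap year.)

March 5, 2029

January has 31 days (64 − 31 = 33 remain).
February has 28 days (33 − 28 = 5 remain).
5 into March → March 5.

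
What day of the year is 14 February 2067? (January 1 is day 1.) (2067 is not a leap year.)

Days in months before February: 31 = 31.
Plus 14 days into February → day 45.

45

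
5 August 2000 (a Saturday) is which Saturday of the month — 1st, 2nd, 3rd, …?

1st

Day 5 falls in week ⌈5/7⌉ of the month.
Days 1–7 hold the 1st Saturday, 8–14 the 2nd, 15–21 the 3rd, 22–28 the 4th, 29–31 the 5th.
5 is in the range for the 1st.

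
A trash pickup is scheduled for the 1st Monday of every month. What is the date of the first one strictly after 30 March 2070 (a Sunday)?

March 2070 starts on a Saturday, so its 1st Monday is 3 March 2070 (2 days in).
That is not after 30 March 2070, so look at April 2070.
April 2070 starts on a Tuesday, so its 1st Monday is 7 April 2070 (6 days in).

7 April 2070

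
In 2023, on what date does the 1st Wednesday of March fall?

March 1, 2023

The first Wednesday of March 2023 is March 1.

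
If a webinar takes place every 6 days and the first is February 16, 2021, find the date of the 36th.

September 14, 2021

The 36th occurrence is 35 intervals after the first: 35 × 6 = 210 days after February 16, 2021.
February has 28 days — 12 days to the end of February leaves 198.
March has 31 days (167 left).
April has 30 days (137 left).
May has 31 days (106 left).
June has 30 days (76 left).
July has 31 days (45 left).
August has 31 days (14 left).
14 days into September → September 14, 2021.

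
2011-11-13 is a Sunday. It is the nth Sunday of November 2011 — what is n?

Day 13 falls in week ⌈13/7⌉ of the month.
Days 1–7 hold the 1st Sunday, 8–14 the 2nd, 15–21 the 3rd, 22–28 the 4th, 29–31 the 5th.
13 is in the range for the 2nd.

2nd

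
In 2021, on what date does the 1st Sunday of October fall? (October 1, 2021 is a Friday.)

October 2021 begins on a Friday, so the first Sunday is October 3 (2 days later).

3 October 2021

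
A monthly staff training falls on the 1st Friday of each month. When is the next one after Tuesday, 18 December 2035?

4 January 2036

December 2035 starts on a Saturday, so its 1st Friday is 7 December 2035 (6 days in).
That is not after 18 December 2035, so look at January 2036.
January 2036 starts on a Tuesday, so its 1st Friday is 4 January 2036 (3 days in).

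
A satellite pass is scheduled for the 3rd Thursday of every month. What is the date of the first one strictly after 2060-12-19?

2061-01-20

December 2060 starts on a Wednesday; its first Thursday is the 2nd, so the 3rd Thursday is the 16th — 2060-12-16.
That is not after 2060-12-19, so look at January 2061.
January 2061 starts on a Saturday; its first Thursday is the 6th, so the 3rd Thursday is the 20th — 2061-01-20.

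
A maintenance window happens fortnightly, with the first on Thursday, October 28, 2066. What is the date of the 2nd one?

The 2nd occurrence is 1 interval after the first: 1 × 14 = 14 days after October 28, 2066.
October has 31 days — 3 days to the end of October leaves 11.
11 days into November → November 11, 2066.

November 11, 2066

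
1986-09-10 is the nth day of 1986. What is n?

253

Days in months before September: 31 + 28 + 31 + 30 + 31 + 30 + 31 + 31 = 243.
Plus 10 days into September → day 253.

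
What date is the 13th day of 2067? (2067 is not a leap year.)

13 January 2067

13 into January → January 13.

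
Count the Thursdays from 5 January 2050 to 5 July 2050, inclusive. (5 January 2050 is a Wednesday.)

26

5 January 2050 is a Wednesday; the first Thursday on or after it is 6 January 2050 (1 day later).
From 6 January 2050 to 5 July 2050: 25 + 28 + 31 + 30 + 31 + 30 + 5 = 180 days (rest of January, February, March, April, May, June, July).
180 ÷ 7 = 25 full weeks with remainder 5, so 25 more Thursdays after the first → 26.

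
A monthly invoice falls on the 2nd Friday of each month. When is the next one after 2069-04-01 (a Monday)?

April 2069 starts on a Monday; its first Friday is the 5th, so the 2nd Friday is the 12th — 2069-04-12.
2069-04-12 is after 2069-04-01, so that is the next one.

2069-04-12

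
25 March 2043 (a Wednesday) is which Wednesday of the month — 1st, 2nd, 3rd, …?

4th

Day 25 falls in week ⌈25/7⌉ of the month.
Days 1–7 hold the 1st Wednesday, 8–14 the 2nd, 15–21 the 3rd, 22–28 the 4th, 29–31 the 5th.
25 is in the range for the 4th.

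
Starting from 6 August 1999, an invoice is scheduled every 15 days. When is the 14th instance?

17 February 2000

The 14th occurrence is 13 intervals after the first: 13 × 15 = 195 days after 6 August 1999.
August has 31 days — 25 days to the end of August leaves 170.
September has 30 days (140 left).
October has 31 days (109 left).
November has 30 days (79 left).
December has 31 days (48 left).
January has 31 days (17 left).
17 days into February → 17 February 2000.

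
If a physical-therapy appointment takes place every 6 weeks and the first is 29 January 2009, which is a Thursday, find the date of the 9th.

31 December 2009

The 9th occurrence is 8 intervals after the first: 8 × 42 = 336 days after 29 January 2009.
January has 31 days — 2 days to the end of January leaves 334.
February has 28 days (306 left).
March has 31 days (275 left).
April has 30 days (245 left).
May has 31 days (214 left).
June has 30 days (184 left).
July has 31 days (153 left).
August has 31 days (122 left).
September has 30 days (92 left).
October has 31 days (61 left).
November has 30 days (31 left).
31 days into December → 31 December 2009.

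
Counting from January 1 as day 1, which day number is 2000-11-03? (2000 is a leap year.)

Days in months before November: 31 + 29 + 31 + 30 + 31 + 30 + 31 + 31 + 30 + 31 = 305.
Plus 3 days into November → day 308.

308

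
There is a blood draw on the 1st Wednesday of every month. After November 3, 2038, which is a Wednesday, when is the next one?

November 2038 starts on a Monday, so its 1st Wednesday is November 3, 2038 (2 days in).
That is not after November 3, 2038, so look at December 2038.
December 2038 starts on a Wednesday, so its 1st Wednesday is December 1, 2038.

December 1, 2038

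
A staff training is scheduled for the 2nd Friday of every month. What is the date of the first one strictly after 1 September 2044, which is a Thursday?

9 September 2044

September 2044 starts on a Thursday; its first Friday is the 2nd, so the 2nd Friday is the 9th — 9 September 2044.
9 September 2044 is after 1 September 2044, so that is the next one.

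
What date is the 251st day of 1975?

January has 31 days (251 − 31 = 220 remain).
February has 28 days (220 − 28 = 192 remain).
March has 31 days (192 − 31 = 161 remain).
April has 30 days (161 − 30 = 131 remain).
May has 31 days (131 − 31 = 100 remain).
June has 30 days (100 − 30 = 70 remain).
July has 31 days (70 − 31 = 39 remain).
August has 31 days (39 − 31 = 8 remain).
8 into September → September 8.

September 8, 1975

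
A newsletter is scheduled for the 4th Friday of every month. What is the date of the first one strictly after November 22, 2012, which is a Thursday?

November 2012 starts on a Thursday; its first Friday is the 2nd, so the 4th Friday is the 23rd — November 23, 2012.
November 23, 2012 is after November 22, 2012, so that is the next one.

November 23, 2012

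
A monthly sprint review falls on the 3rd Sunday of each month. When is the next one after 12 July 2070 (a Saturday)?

20 July 2070

July 2070 starts on a Tuesday; its first Sunday is the 6th, so the 3rd Sunday is the 20th — 20 July 2070.
20 July 2070 is after 12 July 2070, so that is the next one.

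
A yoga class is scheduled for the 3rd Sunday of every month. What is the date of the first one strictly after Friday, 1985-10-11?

1985-10-20

October 1985 starts on a Tuesday; its first Sunday is the 6th, so the 3rd Sunday is the 20th — 1985-10-20.
1985-10-20 is after 1985-10-11, so that is the next one.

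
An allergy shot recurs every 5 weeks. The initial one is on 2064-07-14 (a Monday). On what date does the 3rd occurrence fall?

2064-09-22

The 3rd occurrence is 2 intervals after the first: 2 × 35 = 70 days after 2064-07-14.
July has 31 days — 17 days to the end of July leaves 53.
August has 31 days (22 left).
22 days into September → 2064-09-22.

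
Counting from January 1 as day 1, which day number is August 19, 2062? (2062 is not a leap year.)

Days in months before August: 31 + 28 + 31 + 30 + 31 + 30 + 31 = 212.
Plus 19 days into August → day 231.

231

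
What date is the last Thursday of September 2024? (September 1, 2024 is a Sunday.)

2024-09-26

September 2024 begins on a Sunday, so the first Thursday is September 5 (4 days later).
September 2024 has 30 days. Adding weeks: 5, 12, 19, 26 — the last one ≤ 30 is the 26th.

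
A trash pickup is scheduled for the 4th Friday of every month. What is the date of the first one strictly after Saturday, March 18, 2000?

March 24, 2000

March 2000 starts on a Wednesday; its first Friday is the 3rd, so the 4th Friday is the 24th — March 24, 2000.
March 24, 2000 is after March 18, 2000, so that is the next one.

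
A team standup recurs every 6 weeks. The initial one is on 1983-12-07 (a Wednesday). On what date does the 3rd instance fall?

1984-02-29

The 3rd occurrence is 2 intervals after the first: 2 × 42 = 84 days after 1983-12-07.
December has 31 days — 24 days to the end of December leaves 60.
January has 31 days (29 left).
29 days into February → 1984-02-29.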